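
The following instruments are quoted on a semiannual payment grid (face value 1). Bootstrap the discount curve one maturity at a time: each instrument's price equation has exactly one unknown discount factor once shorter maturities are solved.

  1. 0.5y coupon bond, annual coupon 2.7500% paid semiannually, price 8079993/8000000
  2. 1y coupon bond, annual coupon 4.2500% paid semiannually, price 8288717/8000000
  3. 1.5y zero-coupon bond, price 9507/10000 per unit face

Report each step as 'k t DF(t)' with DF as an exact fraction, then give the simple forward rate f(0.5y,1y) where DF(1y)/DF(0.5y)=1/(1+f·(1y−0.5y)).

1 1/2 9963/10000
2 1 4969/5000
3 3/2 9507/10000
f(0.5y,1y) = ((9963/10000)/(4969/5000) − 1)/(1/2) = 25/4969 ≈ 0.5031%

step 1 [0.5y] bond c/2=11/800: DF=(8079993/8000000 − 11/800·(0))/(1+11/800) = 9963/10000 ≈ 0.996300
step 2 [1y] bond c/2=17/800: DF=(8288717/8000000 − 17/800·(0.996300))/(1+17/800) = 4969/5000 ≈ 0.993800
step 3 [1.5y] zero: DF = P = 9507/10000 ≈ 0.950700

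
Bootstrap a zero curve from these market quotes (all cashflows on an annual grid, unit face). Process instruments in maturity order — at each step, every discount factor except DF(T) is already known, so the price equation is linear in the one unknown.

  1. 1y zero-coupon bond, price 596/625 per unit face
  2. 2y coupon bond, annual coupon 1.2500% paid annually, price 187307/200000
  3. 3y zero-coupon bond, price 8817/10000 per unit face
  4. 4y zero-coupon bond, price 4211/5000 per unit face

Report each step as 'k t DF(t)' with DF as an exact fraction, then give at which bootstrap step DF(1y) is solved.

1 1 596/625
2 2 2283/2500
3 3 8817/10000
4 4 4211/5000
DF(1y) is solved at step 1

step 1 [1y] zero: DF = P = 596/625 ≈ 0.953600
step 2 [2y] bond c/1=1/80: DF=(187307/200000 − 1/80·(0.953600))/(1+1/80) = 2283/2500 ≈ 0.913200
step 3 [3y] zero: DF = P = 8817/10000 ≈ 0.881700
step 4 [4y] zero: DF = P = 4211/5000 ≈ 0.842200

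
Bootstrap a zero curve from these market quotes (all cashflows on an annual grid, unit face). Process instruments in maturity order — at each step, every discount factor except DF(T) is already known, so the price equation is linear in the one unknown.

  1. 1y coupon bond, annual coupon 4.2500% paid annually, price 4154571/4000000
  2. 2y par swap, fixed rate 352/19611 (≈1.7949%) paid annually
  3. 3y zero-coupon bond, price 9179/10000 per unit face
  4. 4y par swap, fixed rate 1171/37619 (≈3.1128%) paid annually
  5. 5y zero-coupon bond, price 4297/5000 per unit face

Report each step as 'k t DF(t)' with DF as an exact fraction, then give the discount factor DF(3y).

step 1 [1y] bond c/1=17/400: DF=(4154571/4000000 − 17/400·(0))/(1+17/400) = 9963/10000 ≈ 0.996300
step 2 [2y] swap r/1=352/19611: DF=(1 − 352/19611·(0.996300))/(1+352/19611) = 603/625 ≈ 0.964800
step 3 [3y] zero: DF = P = 9179/10000 ≈ 0.917900
step 4 [4y] swap r/1=1171/37619: DF=(1 − 1171/37619·(0.996300+0.964800+0.917900))/(1+1171/37619) = 8829/10000 ≈ 0.882900
step 5 [5y] zero: DF = P = 4297/5000 ≈ 0.859400

1 1 9963/10000
2 2 603/625
3 3 9179/10000
4 4 8829/10000
5 5 4297/5000
DF(3y) = 9179/10000 ≈ 0.917900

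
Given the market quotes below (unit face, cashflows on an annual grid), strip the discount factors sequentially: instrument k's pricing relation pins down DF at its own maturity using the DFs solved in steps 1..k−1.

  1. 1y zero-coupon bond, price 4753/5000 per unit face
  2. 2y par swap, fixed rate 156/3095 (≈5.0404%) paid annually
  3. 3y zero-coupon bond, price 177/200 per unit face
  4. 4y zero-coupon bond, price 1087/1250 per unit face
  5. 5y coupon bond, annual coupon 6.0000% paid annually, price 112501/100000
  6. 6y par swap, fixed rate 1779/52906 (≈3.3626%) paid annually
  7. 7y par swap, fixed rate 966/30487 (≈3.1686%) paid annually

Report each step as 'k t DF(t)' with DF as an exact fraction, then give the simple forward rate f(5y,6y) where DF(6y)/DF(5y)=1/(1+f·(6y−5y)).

1 1 4753/5000
2 2 1133/1250
3 3 177/200
4 4 1087/1250
5 5 8569/10000
6 6 8221/10000
7 7 2017/2500
f(5y,6y) = ((8569/10000)/(8221/10000) − 1)/(1) = 348/8221 ≈ 4.2331%

step 1 [1y] zero: DF = P = 4753/5000 ≈ 0.950600
step 2 [2y] swap r/1=156/3095: DF=(1 − 156/3095·(0.950600))/(1+156/3095) = 1133/1250 ≈ 0.906400
step 3 [3y] zero: DF = P = 177/200 ≈ 0.885000
step 4 [4y] zero: DF = P = 1087/1250 ≈ 0.869600
step 5 [5y] bond c/1=3/50: DF=(112501/100000 − 3/50·(0.950600+0.906400+0.885000+0.869600))/(1+3/50) = 8569/10000 ≈ 0.856900
step 6 [6y] swap r/1=1779/52906: DF=(1 − 1779/52906·(0.950600+0.906400+0.885000+0.869600+0.856900))/(1+1779/52906) = 8221/10000 ≈ 0.822100
step 7 [7y] swap r/1=966/30487: DF=(1 − 966/30487·(0.950600+0.906400+0.885000+0.869600+0.856900+0.822100))/(1+966/30487) = 2017/2500 ≈ 0.806800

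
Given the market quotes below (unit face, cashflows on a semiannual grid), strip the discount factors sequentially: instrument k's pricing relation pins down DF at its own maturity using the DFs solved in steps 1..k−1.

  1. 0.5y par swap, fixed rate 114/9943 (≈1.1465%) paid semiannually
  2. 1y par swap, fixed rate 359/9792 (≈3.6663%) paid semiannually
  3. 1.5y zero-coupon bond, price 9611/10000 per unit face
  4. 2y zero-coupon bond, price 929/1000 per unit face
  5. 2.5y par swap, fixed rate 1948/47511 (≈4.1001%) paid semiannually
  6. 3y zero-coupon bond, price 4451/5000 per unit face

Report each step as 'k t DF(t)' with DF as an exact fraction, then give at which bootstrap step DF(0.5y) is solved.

1 1/2 9943/10000
2 1 9641/10000
3 3/2 9611/10000
4 2 929/1000
5 5/2 4513/5000
6 3 4451/5000
DF(0.5y) is solved at step 1

step 1 [0.5y] swap r/2=57/9943: DF=(1 − 57/9943·(0))/(1+57/9943) = 9943/10000 ≈ 0.994300
step 2 [1y] swap r/2=359/19584: DF=(1 − 359/19584·(0.994300))/(1+359/19584) = 9641/10000 ≈ 0.964100
step 3 [1.5y] zero: DF = P = 9611/10000 ≈ 0.961100
step 4 [2y] zero: DF = P = 929/1000 ≈ 0.929000
step 5 [2.5y] swap r/2=974/47511: DF=(1 − 974/47511·(0.994300+0.964100+0.961100+0.929000))/(1+974/47511) = 4513/5000 ≈ 0.902600
step 6 [3y] zero: DF = P = 4451/5000 ≈ 0.890200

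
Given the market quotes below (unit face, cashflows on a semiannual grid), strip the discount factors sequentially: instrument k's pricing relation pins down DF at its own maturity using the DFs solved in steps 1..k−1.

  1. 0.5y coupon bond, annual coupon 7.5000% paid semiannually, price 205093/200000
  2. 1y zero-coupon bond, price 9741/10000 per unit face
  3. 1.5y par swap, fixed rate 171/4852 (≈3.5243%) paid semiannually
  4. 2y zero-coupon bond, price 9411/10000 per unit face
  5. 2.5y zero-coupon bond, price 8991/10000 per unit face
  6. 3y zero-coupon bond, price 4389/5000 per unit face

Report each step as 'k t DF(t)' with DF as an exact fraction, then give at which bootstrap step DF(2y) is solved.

1 1/2 2471/2500
2 1 9741/10000
3 3/2 9487/10000
4 2 9411/10000
5 5/2 8991/10000
6 3 4389/5000
DF(2y) is solved at step 4

step 1 [0.5y] bond c/2=3/80: DF=(205093/200000 − 3/80·(0))/(1+3/80) = 2471/2500 ≈ 0.988400
step 2 [1y] zero: DF = P = 9741/10000 ≈ 0.974100
step 3 [1.5y] swap r/2=171/9704: DF=(1 − 171/9704·(0.988400+0.974100))/(1+171/9704) = 9487/10000 ≈ 0.948700
step 4 [2y] zero: DF = P = 9411/10000 ≈ 0.941100
step 5 [2.5y] zero: DF = P = 8991/10000 ≈ 0.899100
step 6 [3y] zero: DF = P = 4389/5000 ≈ 0.877800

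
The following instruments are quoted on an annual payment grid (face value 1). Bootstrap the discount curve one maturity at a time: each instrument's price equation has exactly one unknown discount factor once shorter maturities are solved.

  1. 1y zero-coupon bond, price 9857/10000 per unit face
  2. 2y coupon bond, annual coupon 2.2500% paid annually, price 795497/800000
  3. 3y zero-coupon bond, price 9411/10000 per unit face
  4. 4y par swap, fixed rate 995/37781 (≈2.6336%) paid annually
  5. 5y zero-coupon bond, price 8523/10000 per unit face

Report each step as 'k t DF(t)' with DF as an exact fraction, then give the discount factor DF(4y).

1 1 9857/10000
2 2 2377/2500
3 3 9411/10000
4 4 1801/2000
5 5 8523/10000
DF(4y) = 1801/2000 ≈ 0.900500

step 1 [1y] zero: DF = P = 9857/10000 ≈ 0.985700
step 2 [2y] bond c/1=9/400: DF=(795497/800000 − 9/400·(0.985700))/(1+9/400) = 2377/2500 ≈ 0.950800
step 3 [3y] zero: DF = P = 9411/10000 ≈ 0.941100
step 4 [4y] swap r/1=995/37781: DF=(1 − 995/37781·(0.985700+0.950800+0.941100))/(1+995/37781) = 1801/2000 ≈ 0.900500
step 5 [5y] zero: DF = P = 8523/10000 ≈ 0.852300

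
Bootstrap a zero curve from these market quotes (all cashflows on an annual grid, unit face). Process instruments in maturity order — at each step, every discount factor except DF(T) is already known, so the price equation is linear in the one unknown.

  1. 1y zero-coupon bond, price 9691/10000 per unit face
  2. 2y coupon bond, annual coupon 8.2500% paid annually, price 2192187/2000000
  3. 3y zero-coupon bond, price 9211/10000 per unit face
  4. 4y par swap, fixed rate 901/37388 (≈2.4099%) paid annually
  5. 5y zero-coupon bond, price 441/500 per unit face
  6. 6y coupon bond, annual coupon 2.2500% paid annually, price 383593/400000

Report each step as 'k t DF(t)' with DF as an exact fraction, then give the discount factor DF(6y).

step 1 [1y] zero: DF = P = 9691/10000 ≈ 0.969100
step 2 [2y] bond c/1=33/400: DF=(2192187/2000000 − 33/400·(0.969100))/(1+33/400) = 9387/10000 ≈ 0.938700
step 3 [3y] zero: DF = P = 9211/10000 ≈ 0.921100
step 4 [4y] swap r/1=901/37388: DF=(1 − 901/37388·(0.969100+0.938700+0.921100))/(1+901/37388) = 9099/10000 ≈ 0.909900
step 5 [5y] zero: DF = P = 441/500 ≈ 0.882000
step 6 [6y] bond c/1=9/400: DF=(383593/400000 − 9/400·(0.969100+0.938700+0.921100+0.909900+0.882000))/(1+9/400) = 4181/5000 ≈ 0.836200

1 1 9691/10000
2 2 9387/10000
3 3 9211/10000
4 4 9099/10000
5 5 441/500
6 6 4181/5000
DF(6y) = 4181/5000 ≈ 0.836200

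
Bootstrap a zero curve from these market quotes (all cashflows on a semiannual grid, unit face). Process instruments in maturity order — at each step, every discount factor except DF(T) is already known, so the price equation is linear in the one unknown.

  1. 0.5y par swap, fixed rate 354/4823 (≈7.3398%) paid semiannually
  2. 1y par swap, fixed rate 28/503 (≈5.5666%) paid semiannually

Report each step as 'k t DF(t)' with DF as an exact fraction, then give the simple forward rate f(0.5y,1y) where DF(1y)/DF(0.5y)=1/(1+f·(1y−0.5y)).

step 1 [0.5y] swap r/2=177/4823: DF=(1 − 177/4823·(0))/(1+177/4823) = 4823/5000 ≈ 0.964600
step 2 [1y] swap r/2=14/503: DF=(1 − 14/503·(0.964600))/(1+14/503) = 2367/2500 ≈ 0.946800

1 1/2 4823/5000
2 1 2367/2500
f(0.5y,1y) = ((4823/5000)/(2367/2500) − 1)/(1/2) = 89/2367 ≈ 3.7600%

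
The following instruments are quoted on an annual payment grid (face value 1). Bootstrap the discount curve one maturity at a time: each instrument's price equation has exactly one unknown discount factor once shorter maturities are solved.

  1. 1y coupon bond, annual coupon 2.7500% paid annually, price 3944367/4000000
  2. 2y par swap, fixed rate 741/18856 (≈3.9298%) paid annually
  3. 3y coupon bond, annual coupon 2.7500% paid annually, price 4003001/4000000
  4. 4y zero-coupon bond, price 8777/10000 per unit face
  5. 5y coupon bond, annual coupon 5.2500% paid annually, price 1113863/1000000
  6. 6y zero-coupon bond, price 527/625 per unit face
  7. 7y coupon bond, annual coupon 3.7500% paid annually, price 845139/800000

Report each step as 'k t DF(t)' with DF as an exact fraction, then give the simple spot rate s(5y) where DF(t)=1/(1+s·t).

1 1 9597/10000
2 2 9259/10000
3 3 1847/2000
4 4 8777/10000
5 5 1093/1250
6 6 527/625
7 7 8229/10000
s(5y) = (1/(1093/1250) − 1)/(5) = 157/5465 ≈ 2.8728%

step 1 [1y] bond c/1=11/400: DF=(3944367/4000000 − 11/400·(0))/(1+11/400) = 9597/10000 ≈ 0.959700
step 2 [2y] swap r/1=741/18856: DF=(1 − 741/18856·(0.959700))/(1+741/18856) = 9259/10000 ≈ 0.925900
step 3 [3y] bond c/1=11/400: DF=(4003001/4000000 − 11/400·(0.959700+0.925900))/(1+11/400) = 1847/2000 ≈ 0.923500
step 4 [4y] zero: DF = P = 8777/10000 ≈ 0.877700
step 5 [5y] bond c/1=21/400: DF=(1113863/1000000 − 21/400·(0.959700+0.925900+0.923500+0.877700))/(1+21/400) = 1093/1250 ≈ 0.874400
step 6 [6y] zero: DF = P = 527/625 ≈ 0.843200
step 7 [7y] bond c/1=3/80: DF=(845139/800000 − 3/80·(0.959700+0.925900+0.923500+0.877700+0.874400+0.843200))/(1+3/80) = 8229/10000 ≈ 0.822900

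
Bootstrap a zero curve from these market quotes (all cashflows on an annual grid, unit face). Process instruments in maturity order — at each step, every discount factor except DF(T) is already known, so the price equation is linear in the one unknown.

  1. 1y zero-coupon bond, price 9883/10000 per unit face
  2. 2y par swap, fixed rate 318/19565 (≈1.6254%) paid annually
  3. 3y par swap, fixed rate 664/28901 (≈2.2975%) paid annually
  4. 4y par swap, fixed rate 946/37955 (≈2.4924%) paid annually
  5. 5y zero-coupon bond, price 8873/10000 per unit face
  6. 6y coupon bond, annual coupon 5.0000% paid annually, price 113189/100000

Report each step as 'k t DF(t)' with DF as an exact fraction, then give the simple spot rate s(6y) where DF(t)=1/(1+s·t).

step 1 [1y] zero: DF = P = 9883/10000 ≈ 0.988300
step 2 [2y] swap r/1=318/19565: DF=(1 − 318/19565·(0.988300))/(1+318/19565) = 4841/5000 ≈ 0.968200
step 3 [3y] swap r/1=664/28901: DF=(1 − 664/28901·(0.988300+0.968200))/(1+664/28901) = 1167/1250 ≈ 0.933600
step 4 [4y] swap r/1=946/37955: DF=(1 − 946/37955·(0.988300+0.968200+0.933600))/(1+946/37955) = 4527/5000 ≈ 0.905400
step 5 [5y] zero: DF = P = 8873/10000 ≈ 0.887300
step 6 [6y] bond c/1=1/20: DF=(113189/100000 − 1/20·(0.988300+0.968200+0.933600+0.905400+0.887300))/(1+1/20) = 171/200 ≈ 0.855000

1 1 9883/10000
2 2 4841/5000
3 3 1167/1250
4 4 4527/5000
5 5 8873/10000
6 6 171/200
s(6y) = (1/(171/200) − 1)/(6) = 29/1026 ≈ 2.8265%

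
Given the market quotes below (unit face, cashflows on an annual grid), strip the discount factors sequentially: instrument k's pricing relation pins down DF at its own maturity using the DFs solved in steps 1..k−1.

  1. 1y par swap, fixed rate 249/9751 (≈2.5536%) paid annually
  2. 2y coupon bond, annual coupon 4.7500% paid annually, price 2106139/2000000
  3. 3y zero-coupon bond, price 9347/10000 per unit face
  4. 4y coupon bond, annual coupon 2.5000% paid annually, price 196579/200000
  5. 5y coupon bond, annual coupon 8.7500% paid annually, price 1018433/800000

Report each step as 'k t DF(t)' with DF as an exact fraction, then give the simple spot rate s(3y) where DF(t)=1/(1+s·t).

step 1 [1y] swap r/1=249/9751: DF=(1 − 249/9751·(0))/(1+249/9751) = 9751/10000 ≈ 0.975100
step 2 [2y] bond c/1=19/400: DF=(2106139/2000000 − 19/400·(0.975100))/(1+19/400) = 9611/10000 ≈ 0.961100
step 3 [3y] zero: DF = P = 9347/10000 ≈ 0.934700
step 4 [4y] bond c/1=1/40: DF=(196579/200000 − 1/40·(0.975100+0.961100+0.934700))/(1+1/40) = 8889/10000 ≈ 0.888900
step 5 [5y] bond c/1=7/80: DF=(1018433/800000 − 7/80·(0.975100+0.961100+0.934700+0.888900))/(1+7/80) = 8681/10000 ≈ 0.868100

1 1 9751/10000
2 2 9611/10000
3 3 9347/10000
4 4 8889/10000
5 5 8681/10000
s(3y) = (1/(9347/10000) − 1)/(3) = 653/28041 ≈ 2.3287%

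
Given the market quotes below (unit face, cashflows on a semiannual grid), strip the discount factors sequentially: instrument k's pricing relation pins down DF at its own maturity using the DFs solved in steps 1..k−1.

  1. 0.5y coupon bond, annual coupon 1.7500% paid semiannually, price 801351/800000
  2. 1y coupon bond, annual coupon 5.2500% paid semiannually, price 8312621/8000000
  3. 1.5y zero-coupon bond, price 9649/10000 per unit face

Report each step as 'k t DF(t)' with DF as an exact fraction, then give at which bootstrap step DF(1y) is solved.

1 1/2 993/1000
2 1 9871/10000
3 3/2 9649/10000
DF(1y) is solved at step 2

step 1 [0.5y] bond c/2=7/800: DF=(801351/800000 − 7/800·(0))/(1+7/800) = 993/1000 ≈ 0.993000
step 2 [1y] bond c/2=21/800: DF=(8312621/8000000 − 21/800·(0.993000))/(1+21/800) = 9871/10000 ≈ 0.987100
step 3 [1.5y] zero: DF = P = 9649/10000 ≈ 0.964900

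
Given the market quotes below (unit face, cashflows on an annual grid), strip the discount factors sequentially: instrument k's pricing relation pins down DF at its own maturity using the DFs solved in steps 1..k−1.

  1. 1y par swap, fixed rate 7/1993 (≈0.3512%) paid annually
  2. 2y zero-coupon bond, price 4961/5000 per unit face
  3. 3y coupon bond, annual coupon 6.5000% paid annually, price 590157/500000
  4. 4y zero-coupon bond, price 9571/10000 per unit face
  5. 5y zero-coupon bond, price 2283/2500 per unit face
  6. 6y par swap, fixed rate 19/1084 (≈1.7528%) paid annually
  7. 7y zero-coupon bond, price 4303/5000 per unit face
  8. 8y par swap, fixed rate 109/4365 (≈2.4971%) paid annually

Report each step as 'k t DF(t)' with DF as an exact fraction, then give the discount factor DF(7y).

1 1 1993/2000
2 2 4961/5000
3 3 9869/10000
4 4 9571/10000
5 5 2283/2500
6 6 8993/10000
7 7 4303/5000
8 8 8147/10000
DF(7y) = 4303/5000 ≈ 0.860600

step 1 [1y] swap r/1=7/1993: DF=(1 − 7/1993·(0))/(1+7/1993) = 1993/2000 ≈ 0.996500
step 2 [2y] zero: DF = P = 4961/5000 ≈ 0.992200
step 3 [3y] bond c/1=13/200: DF=(590157/500000 − 13/200·(0.996500+0.992200))/(1+13/200) = 9869/10000 ≈ 0.986900
step 4 [4y] zero: DF = P = 9571/10000 ≈ 0.957100
step 5 [5y] zero: DF = P = 2283/2500 ≈ 0.913200
step 6 [6y] swap r/1=19/1084: DF=(1 − 19/1084·(0.996500+0.992200+0.986900+0.957100+0.913200))/(1+19/1084) = 8993/10000 ≈ 0.899300
step 7 [7y] zero: DF = P = 4303/5000 ≈ 0.860600
step 8 [8y] swap r/1=109/4365: DF=(1 − 109/4365·(0.996500+0.992200+0.986900+0.957100+0.913200+0.899300+0.860600))/(1+109/4365) = 8147/10000 ≈ 0.814700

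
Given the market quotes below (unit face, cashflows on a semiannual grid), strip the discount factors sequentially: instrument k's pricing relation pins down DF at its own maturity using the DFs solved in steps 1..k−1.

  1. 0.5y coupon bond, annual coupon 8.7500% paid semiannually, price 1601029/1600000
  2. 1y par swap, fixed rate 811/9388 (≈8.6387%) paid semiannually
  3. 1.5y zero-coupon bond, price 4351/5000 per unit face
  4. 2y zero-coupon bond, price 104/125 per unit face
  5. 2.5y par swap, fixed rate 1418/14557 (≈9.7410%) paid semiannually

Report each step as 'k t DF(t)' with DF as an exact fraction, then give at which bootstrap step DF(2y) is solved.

step 1 [0.5y] bond c/2=7/160: DF=(1601029/1600000 − 7/160·(0))/(1+7/160) = 9587/10000 ≈ 0.958700
step 2 [1y] swap r/2=811/18776: DF=(1 − 811/18776·(0.958700))/(1+811/18776) = 9189/10000 ≈ 0.918900
step 3 [1.5y] zero: DF = P = 4351/5000 ≈ 0.870200
step 4 [2y] zero: DF = P = 104/125 ≈ 0.832000
step 5 [2.5y] swap r/2=709/14557: DF=(1 − 709/14557·(0.958700+0.918900+0.870200+0.832000))/(1+709/14557) = 7873/10000 ≈ 0.787300

1 1/2 9587/10000
2 1 9189/10000
3 3/2 4351/5000
4 2 104/125
5 5/2 7873/10000
DF(2y) is solved at step 4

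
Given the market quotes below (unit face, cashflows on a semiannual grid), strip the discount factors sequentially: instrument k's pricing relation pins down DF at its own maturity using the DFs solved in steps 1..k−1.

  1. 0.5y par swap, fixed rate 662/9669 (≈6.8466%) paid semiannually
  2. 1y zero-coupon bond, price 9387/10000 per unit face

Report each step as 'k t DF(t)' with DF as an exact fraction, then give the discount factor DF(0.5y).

1 1/2 9669/10000
2 1 9387/10000
DF(0.5y) = 9669/10000 ≈ 0.966900

step 1 [0.5y] swap r/2=331/9669: DF=(1 − 331/9669·(0))/(1+331/9669) = 9669/10000 ≈ 0.966900
step 2 [1y] zero: DF = P = 9387/10000 ≈ 0.938700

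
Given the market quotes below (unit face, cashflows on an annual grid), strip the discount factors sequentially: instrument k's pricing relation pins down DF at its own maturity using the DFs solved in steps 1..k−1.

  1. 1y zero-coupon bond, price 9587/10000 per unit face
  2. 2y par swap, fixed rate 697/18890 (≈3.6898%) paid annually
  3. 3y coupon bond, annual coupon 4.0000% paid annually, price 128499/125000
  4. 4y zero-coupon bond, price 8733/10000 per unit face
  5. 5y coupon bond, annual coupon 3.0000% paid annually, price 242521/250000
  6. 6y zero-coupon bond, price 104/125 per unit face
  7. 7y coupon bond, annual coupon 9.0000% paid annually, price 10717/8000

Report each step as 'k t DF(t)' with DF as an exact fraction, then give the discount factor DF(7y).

1 1 9587/10000
2 2 9303/10000
3 3 4579/5000
4 4 8733/10000
5 5 8347/10000
6 6 104/125
7 7 7877/10000
DF(7y) = 7877/10000 ≈ 0.787700

step 1 [1y] zero: DF = P = 9587/10000 ≈ 0.958700
step 2 [2y] swap r/1=697/18890: DF=(1 − 697/18890·(0.958700))/(1+697/18890) = 9303/10000 ≈ 0.930300
step 3 [3y] bond c/1=1/25: DF=(128499/125000 − 1/25·(0.958700+0.930300))/(1+1/25) = 4579/5000 ≈ 0.915800
step 4 [4y] zero: DF = P = 8733/10000 ≈ 0.873300
step 5 [5y] bond c/1=3/100: DF=(242521/250000 − 3/100·(0.958700+0.930300+0.915800+0.873300))/(1+3/100) = 8347/10000 ≈ 0.834700
step 6 [6y] zero: DF = P = 104/125 ≈ 0.832000
step 7 [7y] bond c/1=9/100: DF=(10717/8000 − 9/100·(0.958700+0.930300+0.915800+0.873300+0.834700+0.832000))/(1+9/100) = 7877/10000 ≈ 0.787700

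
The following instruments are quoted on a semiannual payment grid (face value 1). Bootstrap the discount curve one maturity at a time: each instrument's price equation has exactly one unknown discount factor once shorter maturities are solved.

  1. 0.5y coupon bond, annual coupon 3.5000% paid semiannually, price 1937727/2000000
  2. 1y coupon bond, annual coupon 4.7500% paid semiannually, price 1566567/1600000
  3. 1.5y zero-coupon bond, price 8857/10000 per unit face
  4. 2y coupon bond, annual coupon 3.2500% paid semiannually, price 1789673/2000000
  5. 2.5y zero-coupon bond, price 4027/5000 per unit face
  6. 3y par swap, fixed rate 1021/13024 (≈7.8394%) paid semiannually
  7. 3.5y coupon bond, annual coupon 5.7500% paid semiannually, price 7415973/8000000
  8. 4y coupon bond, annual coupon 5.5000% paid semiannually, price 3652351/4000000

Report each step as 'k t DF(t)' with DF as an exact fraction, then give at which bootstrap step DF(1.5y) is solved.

1 1/2 4761/5000
2 1 9343/10000
3 3/2 8857/10000
4 2 4181/5000
5 5/2 4027/5000
6 3 3979/5000
7 7/2 1511/2000
8 4 729/1000
DF(1.5y) is solved at step 3

step 1 [0.5y] bond c/2=7/400: DF=(1937727/2000000 − 7/400·(0))/(1+7/400) = 4761/5000 ≈ 0.952200
step 2 [1y] bond c/2=19/800: DF=(1566567/1600000 − 19/800·(0.952200))/(1+19/800) = 9343/10000 ≈ 0.934300
step 3 [1.5y] zero: DF = P = 8857/10000 ≈ 0.885700
step 4 [2y] bond c/2=13/800: DF=(1789673/2000000 − 13/800·(0.952200+0.934300+0.885700))/(1+13/800) = 4181/5000 ≈ 0.836200
step 5 [2.5y] zero: DF = P = 4027/5000 ≈ 0.805400
step 6 [3y] swap r/2=1021/26048: DF=(1 − 1021/26048·(0.952200+0.934300+0.885700+0.836200+0.805400))/(1+1021/26048) = 3979/5000 ≈ 0.795800
step 7 [3.5y] bond c/2=23/800: DF=(7415973/8000000 − 23/800·(0.952200+0.934300+0.885700+0.836200+0.805400+0.795800))/(1+23/800) = 1511/2000 ≈ 0.755500
step 8 [4y] bond c/2=11/400: DF=(3652351/4000000 − 11/400·(0.952200+0.934300+0.885700+0.836200+0.805400+0.795800+0.755500))/(1+11/400) = 729/1000 ≈ 0.729000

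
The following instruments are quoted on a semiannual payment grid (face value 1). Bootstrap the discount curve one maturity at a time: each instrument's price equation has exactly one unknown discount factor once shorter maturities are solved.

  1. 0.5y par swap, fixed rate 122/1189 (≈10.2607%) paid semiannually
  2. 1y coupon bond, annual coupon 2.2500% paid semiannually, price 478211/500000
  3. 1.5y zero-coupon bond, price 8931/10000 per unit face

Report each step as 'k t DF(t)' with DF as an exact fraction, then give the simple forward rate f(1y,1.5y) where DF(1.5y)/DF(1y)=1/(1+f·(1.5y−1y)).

1 1/2 1189/1250
2 1 1169/1250
3 3/2 8931/10000
f(1y,1.5y) = ((1169/1250)/(8931/10000) − 1)/(1/2) = 842/8931 ≈ 9.4278%

step 1 [0.5y] swap r/2=61/1189: DF=(1 − 61/1189·(0))/(1+61/1189) = 1189/1250 ≈ 0.951200
step 2 [1y] bond c/2=9/800: DF=(478211/500000 − 9/800·(0.951200))/(1+9/800) = 1169/1250 ≈ 0.935200
step 3 [1.5y] zero: DF = P = 8931/10000 ≈ 0.893100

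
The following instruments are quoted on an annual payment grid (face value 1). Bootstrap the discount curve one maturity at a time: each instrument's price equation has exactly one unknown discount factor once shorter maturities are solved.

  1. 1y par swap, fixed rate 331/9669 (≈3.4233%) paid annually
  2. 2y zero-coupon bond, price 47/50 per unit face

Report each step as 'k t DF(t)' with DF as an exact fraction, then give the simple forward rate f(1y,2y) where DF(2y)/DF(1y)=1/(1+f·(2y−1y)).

step 1 [1y] swap r/1=331/9669: DF=(1 − 331/9669·(0))/(1+331/9669) = 9669/10000 ≈ 0.966900
step 2 [2y] zero: DF = P = 47/50 ≈ 0.940000

1 1 9669/10000
2 2 47/50
f(1y,2y) = ((9669/10000)/(47/50) − 1)/(1) = 269/9400 ≈ 2.8617%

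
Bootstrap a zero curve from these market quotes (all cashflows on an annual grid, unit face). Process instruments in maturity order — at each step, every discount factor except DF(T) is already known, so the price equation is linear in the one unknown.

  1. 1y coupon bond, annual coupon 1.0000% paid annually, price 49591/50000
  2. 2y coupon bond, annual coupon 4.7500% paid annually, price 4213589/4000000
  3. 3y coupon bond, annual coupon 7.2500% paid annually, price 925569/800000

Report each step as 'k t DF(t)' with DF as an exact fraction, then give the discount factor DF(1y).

1 1 491/500
2 2 9611/10000
3 3 4737/5000
DF(1y) = 491/500 ≈ 0.982000

step 1 [1y] bond c/1=1/100: DF=(49591/50000 − 1/100·(0))/(1+1/100) = 491/500 ≈ 0.982000
step 2 [2y] bond c/1=19/400: DF=(4213589/4000000 − 19/400·(0.982000))/(1+19/400) = 9611/10000 ≈ 0.961100
step 3 [3y] bond c/1=29/400: DF=(925569/800000 − 29/400·(0.982000+0.961100))/(1+29/400) = 4737/5000 ≈ 0.947400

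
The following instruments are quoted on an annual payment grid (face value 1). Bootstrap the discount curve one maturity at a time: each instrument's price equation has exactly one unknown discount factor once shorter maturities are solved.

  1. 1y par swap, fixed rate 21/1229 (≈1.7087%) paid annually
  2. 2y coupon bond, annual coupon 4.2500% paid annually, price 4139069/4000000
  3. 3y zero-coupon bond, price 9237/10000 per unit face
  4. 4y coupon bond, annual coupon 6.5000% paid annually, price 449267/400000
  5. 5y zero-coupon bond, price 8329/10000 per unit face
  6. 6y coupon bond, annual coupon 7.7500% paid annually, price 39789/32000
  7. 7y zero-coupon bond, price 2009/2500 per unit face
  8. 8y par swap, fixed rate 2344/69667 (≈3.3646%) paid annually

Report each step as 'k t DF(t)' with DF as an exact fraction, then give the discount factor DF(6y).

step 1 [1y] swap r/1=21/1229: DF=(1 − 21/1229·(0))/(1+21/1229) = 1229/1250 ≈ 0.983200
step 2 [2y] bond c/1=17/400: DF=(4139069/4000000 − 17/400·(0.983200))/(1+17/400) = 381/400 ≈ 0.952500
step 3 [3y] zero: DF = P = 9237/10000 ≈ 0.923700
step 4 [4y] bond c/1=13/200: DF=(449267/400000 − 13/200·(0.983200+0.952500+0.923700))/(1+13/200) = 8801/10000 ≈ 0.880100
step 5 [5y] zero: DF = P = 8329/10000 ≈ 0.832900
step 6 [6y] bond c/1=31/400: DF=(39789/32000 − 31/400·(0.983200+0.952500+0.923700+0.880100+0.832900))/(1+31/400) = 8251/10000 ≈ 0.825100
step 7 [7y] zero: DF = P = 2009/2500 ≈ 0.803600
step 8 [8y] swap r/1=2344/69667: DF=(1 − 2344/69667·(0.983200+0.952500+0.923700+0.880100+0.832900+0.825100+0.803600))/(1+2344/69667) = 957/1250 ≈ 0.765600

1 1 1229/1250
2 2 381/400
3 3 9237/10000
4 4 8801/10000
5 5 8329/10000
6 6 8251/10000
7 7 2009/2500
8 8 957/1250
DF(6y) = 8251/10000 ≈ 0.825100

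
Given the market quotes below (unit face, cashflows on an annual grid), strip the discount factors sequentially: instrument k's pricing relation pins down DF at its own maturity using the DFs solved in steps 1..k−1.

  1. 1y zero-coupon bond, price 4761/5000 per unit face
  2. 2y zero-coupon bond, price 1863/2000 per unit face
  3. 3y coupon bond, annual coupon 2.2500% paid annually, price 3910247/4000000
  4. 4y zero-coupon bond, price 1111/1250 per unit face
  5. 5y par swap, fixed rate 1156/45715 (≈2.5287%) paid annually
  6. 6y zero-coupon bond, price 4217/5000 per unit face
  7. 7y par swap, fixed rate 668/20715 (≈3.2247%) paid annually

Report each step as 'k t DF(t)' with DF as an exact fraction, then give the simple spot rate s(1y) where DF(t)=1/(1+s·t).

step 1 [1y] zero: DF = P = 4761/5000 ≈ 0.952200
step 2 [2y] zero: DF = P = 1863/2000 ≈ 0.931500
step 3 [3y] bond c/1=9/400: DF=(3910247/4000000 − 9/400·(0.952200+0.931500))/(1+9/400) = 4573/5000 ≈ 0.914600
step 4 [4y] zero: DF = P = 1111/1250 ≈ 0.888800
step 5 [5y] swap r/1=1156/45715: DF=(1 − 1156/45715·(0.952200+0.931500+0.914600+0.888800))/(1+1156/45715) = 2211/2500 ≈ 0.884400
step 6 [6y] zero: DF = P = 4217/5000 ≈ 0.843400
step 7 [7y] swap r/1=668/20715: DF=(1 − 668/20715·(0.952200+0.931500+0.914600+0.888800+0.884400+0.843400))/(1+668/20715) = 1999/2500 ≈ 0.799600

1 1 4761/5000
2 2 1863/2000
3 3 4573/5000
4 4 1111/1250
5 5 2211/2500
6 6 4217/5000
7 7 1999/2500
s(1y) = (1/(4761/5000) − 1)/(1) = 239/4761 ≈ 5.0200%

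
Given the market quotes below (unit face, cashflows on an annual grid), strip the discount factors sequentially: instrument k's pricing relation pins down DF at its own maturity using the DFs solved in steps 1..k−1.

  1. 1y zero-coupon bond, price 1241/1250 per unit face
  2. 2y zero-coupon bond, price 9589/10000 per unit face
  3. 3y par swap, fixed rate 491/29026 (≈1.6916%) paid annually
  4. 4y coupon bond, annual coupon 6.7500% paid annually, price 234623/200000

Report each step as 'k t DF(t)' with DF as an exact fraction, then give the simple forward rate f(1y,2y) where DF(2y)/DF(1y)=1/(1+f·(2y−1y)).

step 1 [1y] zero: DF = P = 1241/1250 ≈ 0.992800
step 2 [2y] zero: DF = P = 9589/10000 ≈ 0.958900
step 3 [3y] swap r/1=491/29026: DF=(1 − 491/29026·(0.992800+0.958900))/(1+491/29026) = 9509/10000 ≈ 0.950900
step 4 [4y] bond c/1=27/400: DF=(234623/200000 − 27/400·(0.992800+0.958900+0.950900))/(1+27/400) = 4577/5000 ≈ 0.915400

1 1 1241/1250
2 2 9589/10000
3 3 9509/10000
4 4 4577/5000
f(1y,2y) = ((1241/1250)/(9589/10000) − 1)/(1) = 339/9589 ≈ 3.5353%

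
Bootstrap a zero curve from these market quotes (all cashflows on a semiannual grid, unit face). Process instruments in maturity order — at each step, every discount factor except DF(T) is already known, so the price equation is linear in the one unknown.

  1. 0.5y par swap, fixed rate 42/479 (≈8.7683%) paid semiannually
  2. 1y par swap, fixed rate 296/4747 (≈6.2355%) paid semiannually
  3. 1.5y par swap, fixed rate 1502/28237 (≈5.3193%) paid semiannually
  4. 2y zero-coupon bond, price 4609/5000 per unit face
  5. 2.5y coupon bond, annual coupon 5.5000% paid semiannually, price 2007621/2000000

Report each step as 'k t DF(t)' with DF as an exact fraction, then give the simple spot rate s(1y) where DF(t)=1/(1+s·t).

step 1 [0.5y] swap r/2=21/479: DF=(1 − 21/479·(0))/(1+21/479) = 479/500 ≈ 0.958000
step 2 [1y] swap r/2=148/4747: DF=(1 − 148/4747·(0.958000))/(1+148/4747) = 588/625 ≈ 0.940800
step 3 [1.5y] swap r/2=751/28237: DF=(1 − 751/28237·(0.958000+0.940800))/(1+751/28237) = 9249/10000 ≈ 0.924900
step 4 [2y] zero: DF = P = 4609/5000 ≈ 0.921800
step 5 [2.5y] bond c/2=11/400: DF=(2007621/2000000 − 11/400·(0.958000+0.940800+0.924900+0.921800))/(1+11/400) = 8767/10000 ≈ 0.876700

1 1/2 479/500
2 1 588/625
3 3/2 9249/10000
4 2 4609/5000
5 5/2 8767/10000
s(1y) = (1/(588/625) − 1)/(1) = 37/588 ≈ 6.2925%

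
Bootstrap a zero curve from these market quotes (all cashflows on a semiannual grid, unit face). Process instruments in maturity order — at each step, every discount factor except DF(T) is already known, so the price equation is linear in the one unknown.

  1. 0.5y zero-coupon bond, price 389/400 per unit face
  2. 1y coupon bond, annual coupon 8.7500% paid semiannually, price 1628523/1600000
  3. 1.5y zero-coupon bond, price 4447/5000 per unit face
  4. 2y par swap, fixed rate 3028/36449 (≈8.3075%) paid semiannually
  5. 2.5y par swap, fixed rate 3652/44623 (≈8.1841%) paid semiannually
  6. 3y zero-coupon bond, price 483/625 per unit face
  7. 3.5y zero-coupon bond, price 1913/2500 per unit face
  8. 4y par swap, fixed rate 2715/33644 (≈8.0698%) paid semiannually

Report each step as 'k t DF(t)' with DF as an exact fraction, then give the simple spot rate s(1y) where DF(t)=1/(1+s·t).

1 1/2 389/400
2 1 584/625
3 3/2 4447/5000
4 2 4243/5000
5 5/2 4087/5000
6 3 483/625
7 7/2 1913/2500
8 4 1457/2000
s(1y) = (1/(584/625) − 1)/(1) = 41/584 ≈ 7.0205%

step 1 [0.5y] zero: DF = P = 389/400 ≈ 0.972500
step 2 [1y] bond c/2=7/160: DF=(1628523/1600000 − 7/160·(0.972500))/(1+7/160) = 584/625 ≈ 0.934400
step 3 [1.5y] zero: DF = P = 4447/5000 ≈ 0.889400
step 4 [2y] swap r/2=1514/36449: DF=(1 − 1514/36449·(0.972500+0.934400+0.889400))/(1+1514/36449) = 4243/5000 ≈ 0.848600
step 5 [2.5y] swap r/2=1826/44623: DF=(1 − 1826/44623·(0.972500+0.934400+0.889400+0.848600))/(1+1826/44623) = 4087/5000 ≈ 0.817400
step 6 [3y] zero: DF = P = 483/625 ≈ 0.772800
step 7 [3.5y] zero: DF = P = 1913/2500 ≈ 0.765200
step 8 [4y] swap r/2=2715/67288: DF=(1 − 2715/67288·(0.972500+0.934400+0.889400+0.848600+0.817400+0.772800+0.765200))/(1+2715/67288) = 1457/2000 ≈ 0.728500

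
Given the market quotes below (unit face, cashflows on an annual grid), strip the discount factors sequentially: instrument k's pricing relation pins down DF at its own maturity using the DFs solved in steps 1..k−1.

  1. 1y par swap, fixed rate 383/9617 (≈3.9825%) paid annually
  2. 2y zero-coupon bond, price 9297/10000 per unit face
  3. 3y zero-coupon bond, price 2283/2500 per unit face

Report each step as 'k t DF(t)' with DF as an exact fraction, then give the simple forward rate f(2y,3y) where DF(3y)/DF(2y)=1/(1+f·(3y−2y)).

step 1 [1y] swap r/1=383/9617: DF=(1 − 383/9617·(0))/(1+383/9617) = 9617/10000 ≈ 0.961700
step 2 [2y] zero: DF = P = 9297/10000 ≈ 0.929700
step 3 [3y] zero: DF = P = 2283/2500 ≈ 0.913200

1 1 9617/10000
2 2 9297/10000
3 3 2283/2500
f(2y,3y) = ((9297/10000)/(2283/2500) − 1)/(1) = 55/3044 ≈ 1.8068%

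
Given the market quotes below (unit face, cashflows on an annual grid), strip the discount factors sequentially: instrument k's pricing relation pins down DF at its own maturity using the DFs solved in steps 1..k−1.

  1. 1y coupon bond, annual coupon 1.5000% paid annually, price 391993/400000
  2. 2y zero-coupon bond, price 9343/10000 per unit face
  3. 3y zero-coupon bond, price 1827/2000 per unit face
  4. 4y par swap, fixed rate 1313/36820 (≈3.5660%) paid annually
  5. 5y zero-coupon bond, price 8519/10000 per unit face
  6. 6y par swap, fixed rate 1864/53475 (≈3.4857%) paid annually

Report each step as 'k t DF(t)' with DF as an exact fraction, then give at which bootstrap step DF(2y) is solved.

1 1 1931/2000
2 2 9343/10000
3 3 1827/2000
4 4 8687/10000
5 5 8519/10000
6 6 1017/1250
DF(2y) is solved at step 2

step 1 [1y] bond c/1=3/200: DF=(391993/400000 − 3/200·(0))/(1+3/200) = 1931/2000 ≈ 0.965500
step 2 [2y] zero: DF = P = 9343/10000 ≈ 0.934300
step 3 [3y] zero: DF = P = 1827/2000 ≈ 0.913500
step 4 [4y] swap r/1=1313/36820: DF=(1 − 1313/36820·(0.965500+0.934300+0.913500))/(1+1313/36820) = 8687/10000 ≈ 0.868700
step 5 [5y] zero: DF = P = 8519/10000 ≈ 0.851900
step 6 [6y] swap r/1=1864/53475: DF=(1 − 1864/53475·(0.965500+0.934300+0.913500+0.868700+0.851900))/(1+1864/53475) = 1017/1250 ≈ 0.813600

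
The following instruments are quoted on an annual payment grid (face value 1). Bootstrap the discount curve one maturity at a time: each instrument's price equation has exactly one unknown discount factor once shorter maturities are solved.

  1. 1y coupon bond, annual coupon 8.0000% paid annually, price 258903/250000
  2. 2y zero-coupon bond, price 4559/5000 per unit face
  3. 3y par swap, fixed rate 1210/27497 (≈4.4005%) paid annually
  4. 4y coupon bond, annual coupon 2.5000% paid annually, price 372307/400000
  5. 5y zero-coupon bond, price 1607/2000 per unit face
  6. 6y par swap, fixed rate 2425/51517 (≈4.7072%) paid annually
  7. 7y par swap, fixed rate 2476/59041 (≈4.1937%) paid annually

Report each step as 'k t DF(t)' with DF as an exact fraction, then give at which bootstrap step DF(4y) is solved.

step 1 [1y] bond c/1=2/25: DF=(258903/250000 − 2/25·(0))/(1+2/25) = 9589/10000 ≈ 0.958900
step 2 [2y] zero: DF = P = 4559/5000 ≈ 0.911800
step 3 [3y] swap r/1=1210/27497: DF=(1 − 1210/27497·(0.958900+0.911800))/(1+1210/27497) = 879/1000 ≈ 0.879000
step 4 [4y] bond c/1=1/40: DF=(372307/400000 − 1/40·(0.958900+0.911800+0.879000))/(1+1/40) = 841/1000 ≈ 0.841000
step 5 [5y] zero: DF = P = 1607/2000 ≈ 0.803500
step 6 [6y] swap r/1=2425/51517: DF=(1 − 2425/51517·(0.958900+0.911800+0.879000+0.841000+0.803500))/(1+2425/51517) = 303/400 ≈ 0.757500
step 7 [7y] swap r/1=2476/59041: DF=(1 − 2476/59041·(0.958900+0.911800+0.879000+0.841000+0.803500+0.757500))/(1+2476/59041) = 1881/2500 ≈ 0.752400

1 1 9589/10000
2 2 4559/5000
3 3 879/1000
4 4 841/1000
5 5 1607/2000
6 6 303/400
7 7 1881/2500
DF(4y) is solved at step 4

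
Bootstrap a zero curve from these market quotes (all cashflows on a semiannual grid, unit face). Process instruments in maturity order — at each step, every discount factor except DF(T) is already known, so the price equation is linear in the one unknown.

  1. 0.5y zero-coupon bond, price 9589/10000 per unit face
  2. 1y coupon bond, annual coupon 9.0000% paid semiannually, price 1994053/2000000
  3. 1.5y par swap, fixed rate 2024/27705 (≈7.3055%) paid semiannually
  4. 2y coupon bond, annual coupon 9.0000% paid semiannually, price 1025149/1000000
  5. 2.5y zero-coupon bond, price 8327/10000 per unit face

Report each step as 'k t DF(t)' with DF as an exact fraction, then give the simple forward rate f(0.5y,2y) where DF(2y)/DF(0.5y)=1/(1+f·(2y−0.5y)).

step 1 [0.5y] zero: DF = P = 9589/10000 ≈ 0.958900
step 2 [1y] bond c/2=9/200: DF=(1994053/2000000 − 9/200·(0.958900))/(1+9/200) = 1141/1250 ≈ 0.912800
step 3 [1.5y] swap r/2=1012/27705: DF=(1 − 1012/27705·(0.958900+0.912800))/(1+1012/27705) = 2247/2500 ≈ 0.898800
step 4 [2y] bond c/2=9/200: DF=(1025149/1000000 − 9/200·(0.958900+0.912800+0.898800))/(1+9/200) = 8617/10000 ≈ 0.861700
step 5 [2.5y] zero: DF = P = 8327/10000 ≈ 0.832700

1 1/2 9589/10000
2 1 1141/1250
3 3/2 2247/2500
4 2 8617/10000
5 5/2 8327/10000
f(0.5y,2y) = ((9589/10000)/(8617/10000) − 1)/(3/2) = 648/8617 ≈ 7.5200%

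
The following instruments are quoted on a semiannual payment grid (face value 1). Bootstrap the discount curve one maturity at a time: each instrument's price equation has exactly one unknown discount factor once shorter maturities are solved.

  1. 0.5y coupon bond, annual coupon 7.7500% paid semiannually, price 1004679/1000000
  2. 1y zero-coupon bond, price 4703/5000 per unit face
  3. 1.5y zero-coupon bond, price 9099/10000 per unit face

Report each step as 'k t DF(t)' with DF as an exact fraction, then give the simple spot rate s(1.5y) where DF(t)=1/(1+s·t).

1 1/2 1209/1250
2 1 4703/5000
3 3/2 9099/10000
s(1.5y) = (1/(9099/10000) − 1)/(3/2) = 1802/27297 ≈ 6.6015%

step 1 [0.5y] bond c/2=31/800: DF=(1004679/1000000 − 31/800·(0))/(1+31/800) = 1209/1250 ≈ 0.967200
step 2 [1y] zero: DF = P = 4703/5000 ≈ 0.940600
step 3 [1.5y] zero: DF = P = 9099/10000 ≈ 0.909900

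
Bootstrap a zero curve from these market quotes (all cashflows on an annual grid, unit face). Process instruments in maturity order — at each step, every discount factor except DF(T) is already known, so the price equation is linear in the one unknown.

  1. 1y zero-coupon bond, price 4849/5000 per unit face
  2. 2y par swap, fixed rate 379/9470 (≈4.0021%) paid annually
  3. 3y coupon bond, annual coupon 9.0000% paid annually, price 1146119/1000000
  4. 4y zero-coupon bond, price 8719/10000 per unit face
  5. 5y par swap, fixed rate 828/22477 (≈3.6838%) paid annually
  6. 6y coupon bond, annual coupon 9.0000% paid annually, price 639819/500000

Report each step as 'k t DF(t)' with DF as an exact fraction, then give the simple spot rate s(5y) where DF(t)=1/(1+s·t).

step 1 [1y] zero: DF = P = 4849/5000 ≈ 0.969800
step 2 [2y] swap r/1=379/9470: DF=(1 − 379/9470·(0.969800))/(1+379/9470) = 4621/5000 ≈ 0.924200
step 3 [3y] bond c/1=9/100: DF=(1146119/1000000 − 9/100·(0.969800+0.924200))/(1+9/100) = 8951/10000 ≈ 0.895100
step 4 [4y] zero: DF = P = 8719/10000 ≈ 0.871900
step 5 [5y] swap r/1=828/22477: DF=(1 − 828/22477·(0.969800+0.924200+0.895100+0.871900))/(1+828/22477) = 1043/1250 ≈ 0.834400
step 6 [6y] bond c/1=9/100: DF=(639819/500000 − 9/100·(0.969800+0.924200+0.895100+0.871900+0.834400))/(1+9/100) = 2007/2500 ≈ 0.802800

1 1 4849/5000
2 2 4621/5000
3 3 8951/10000
4 4 8719/10000
5 5 1043/1250
6 6 2007/2500
s(5y) = (1/(1043/1250) − 1)/(5) = 207/5215 ≈ 3.9693%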